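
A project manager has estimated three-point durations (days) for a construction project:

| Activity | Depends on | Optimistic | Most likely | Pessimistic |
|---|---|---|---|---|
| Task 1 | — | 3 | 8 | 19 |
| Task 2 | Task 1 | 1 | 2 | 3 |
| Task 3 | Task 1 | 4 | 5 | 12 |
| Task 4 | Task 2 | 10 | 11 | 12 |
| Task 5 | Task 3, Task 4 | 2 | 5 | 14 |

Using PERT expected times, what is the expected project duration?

28 days

te_Task 1 = (3 + 4·8 + 19)/6 = 54/6 = 9
te_Task 2 = (1 + 4·2 + 3)/6 = 12/6 = 2
te_Task 3 = (4 + 4·5 + 12)/6 = 36/6 = 6
te_Task 4 = (10 + 4·11 + 12)/6 = 66/6 = 11
te_Task 5 = (2 + 4·5 + 14)/6 = 36/6 = 6

Forward pass:
ES_Task 1 = 0; EF_Task 1 = 9
ES_Task 2 = 9; EF_Task 2 = 9+2 = 11
ES_Task 3 = 9; EF_Task 3 = 9+6 = 15
ES_Task 4 = 11; EF_Task 4 = 11+11 = 22
ES_Task 5 = max(EF_Task 3=15, EF_Task 4=22) = 22; EF_Task 5 = 22+6 = 28
Expected project duration μ = 28 days. Critical path: Task 1 → Task 2 → Task 4 → Task 5.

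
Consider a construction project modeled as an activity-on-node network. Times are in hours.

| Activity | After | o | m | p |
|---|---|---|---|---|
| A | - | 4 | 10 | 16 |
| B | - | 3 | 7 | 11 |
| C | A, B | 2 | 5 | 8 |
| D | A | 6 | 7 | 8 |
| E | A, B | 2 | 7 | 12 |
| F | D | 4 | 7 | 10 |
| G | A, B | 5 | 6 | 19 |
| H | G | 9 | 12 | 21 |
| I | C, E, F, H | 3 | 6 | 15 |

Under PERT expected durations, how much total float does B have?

3 hours

te_A = (4 + 4·10 + 16)/6 = 60/6 = 10
te_B = (3 + 4·7 + 11)/6 = 42/6 = 7
te_C = (2 + 4·5 + 8)/6 = 30/6 = 5
te_D = (6 + 4·7 + 8)/6 = 42/6 = 7
te_E = (2 + 4·7 + 12)/6 = 42/6 = 7
te_F = (4 + 4·7 + 10)/6 = 42/6 = 7
te_G = (5 + 4·6 + 19)/6 = 48/6 = 8
te_H = (9 + 4·12 + 21)/6 = 78/6 = 13
te_I = (3 + 4·6 + 15)/6 = 42/6 = 7

Forward pass:
ES_A = 0; EF_A = 10
ES_B = 0; EF_B = 7
ES_C = max(EF_A=10, EF_B=7) = 10; EF_C = 10+5 = 15
ES_D = 10; EF_D = 10+7 = 17
ES_E = max(EF_A=10, EF_B=7) = 10; EF_E = 10+7 = 17
ES_F = 17; EF_F = 17+7 = 24
ES_G = max(EF_A=10, EF_B=7) = 10; EF_G = 10+8 = 18
ES_H = 18; EF_H = 18+13 = 31
ES_I = max(EF_C=15, EF_E=17, EF_F=24, EF_H=31) = 31; EF_I = 31+7 = 38
Expected project duration μ = 38 hours. Critical path: A → G → H → I.

Backward pass:
LF_I = 38; LS_I = 38−7 = 31
LF_H = LS_I = 31; LS_H = 31−13 = 18
LF_G = LS_H = 18; LS_G = 18−8 = 10
LF_F = LS_I = 31; LS_F = 31−7 = 24
LF_E = LS_I = 31; LS_E = 31−7 = 24
LF_D = LS_F = 24; LS_D = 24−7 = 17
LF_C = LS_I = 31; LS_C = 31−5 = 26
LF_B = min(LS_C=26, LS_E=24, LS_G=10) = 10; LS_B = 10−7 = 3
LF_A = min(LS_C=26, LS_D=17, LS_E=24, LS_G=10) = 10; LS_A = 10−10 = 0
Slack_B = LS_B − ES_B = 3 − 0 = 3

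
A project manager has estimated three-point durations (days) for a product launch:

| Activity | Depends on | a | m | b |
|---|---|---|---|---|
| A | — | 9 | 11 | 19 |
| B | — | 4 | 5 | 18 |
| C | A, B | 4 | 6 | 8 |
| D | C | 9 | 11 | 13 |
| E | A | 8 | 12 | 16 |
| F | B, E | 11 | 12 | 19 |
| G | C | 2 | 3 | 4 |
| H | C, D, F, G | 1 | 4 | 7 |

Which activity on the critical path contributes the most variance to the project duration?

A

te_A = (9 + 4·11 + 19)/6 = 72/6 = 12; σ²_A = ((19−9)/6)² = 2.778
te_B = (4 + 4·5 + 18)/6 = 42/6 = 7; σ²_B = ((18−4)/6)² = 5.444
te_C = (4 + 4·6 + 8)/6 = 36/6 = 6; σ²_C = ((8−4)/6)² = 0.444
te_D = (9 + 4·11 + 13)/6 = 66/6 = 11; σ²_D = ((13−9)/6)² = 0.444
te_E = (8 + 4·12 + 16)/6 = 72/6 = 12; σ²_E = ((16−8)/6)² = 1.778
te_F = (11 + 4·12 + 19)/6 = 78/6 = 13; σ²_F = ((19−11)/6)² = 1.778
te_G = (2 + 4·3 + 4)/6 = 18/6 = 3; σ²_G = ((4−2)/6)² = 0.111
te_H = (1 + 4·4 + 7)/6 = 24/6 = 4; σ²_H = ((7−1)/6)² = 1.000

Forward pass:
ES_A = 0; EF_A = 12
ES_B = 0; EF_B = 7
ES_C = max(EF_A=12, EF_B=7) = 12; EF_C = 12+6 = 18
ES_D = 18; EF_D = 18+11 = 29
ES_E = 12; EF_E = 12+12 = 24
ES_F = max(EF_B=7, EF_E=24) = 24; EF_F = 24+13 = 37
ES_G = 18; EF_G = 18+3 = 21
ES_H = max(EF_C=18, EF_D=29, EF_F=37, EF_G=21) = 37; EF_H = 37+4 = 41
Expected project duration μ = 41 days. Critical path: A → E → F → H.

Variances on critical path: σ²_A=2.778, σ²_E=1.778, σ²_F=1.778, σ²_H=1.000.
Largest is σ²_A = 2.778.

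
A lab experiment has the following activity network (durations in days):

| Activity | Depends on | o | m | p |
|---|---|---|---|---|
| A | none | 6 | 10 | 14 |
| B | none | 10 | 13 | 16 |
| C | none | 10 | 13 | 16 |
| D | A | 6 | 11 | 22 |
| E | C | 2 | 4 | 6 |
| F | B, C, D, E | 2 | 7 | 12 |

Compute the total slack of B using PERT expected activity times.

te_A = (6 + 4·10 + 14)/6 = 60/6 = 10
te_B = (10 + 4·13 + 16)/6 = 78/6 = 13
te_C = (10 + 4·13 + 16)/6 = 78/6 = 13
te_D = (6 + 4·11 + 22)/6 = 72/6 = 12
te_E = (2 + 4·4 + 6)/6 = 24/6 = 4
te_F = (2 + 4·7 + 12)/6 = 42/6 = 7

Forward pass:
ES_A = 0; EF_A = 10
ES_B = 0; EF_B = 13
ES_C = 0; EF_C = 13
ES_D = 10; EF_D = 10+12 = 22
ES_E = 13; EF_E = 13+4 = 17
ES_F = max(EF_B=13, EF_C=13, EF_D=22, EF_E=17) = 22; EF_F = 22+7 = 29
Expected project duration μ = 29 days. Critical path: A → D → F.

Backward pass:
LF_F = 29; LS_F = 29−7 = 22
LF_E = LS_F = 22; LS_E = 22−4 = 18
LF_D = LS_F = 22; LS_D = 22−12 = 10
LF_C = min(LS_E=18, LS_F=22) = 18; LS_C = 18−13 = 5
LF_B = LS_F = 22; LS_B = 22−13 = 9
LF_A = LS_D = 10; LS_A = 10−10 = 0
Slack_B = LS_B − ES_B = 9 − 0 = 9

9 days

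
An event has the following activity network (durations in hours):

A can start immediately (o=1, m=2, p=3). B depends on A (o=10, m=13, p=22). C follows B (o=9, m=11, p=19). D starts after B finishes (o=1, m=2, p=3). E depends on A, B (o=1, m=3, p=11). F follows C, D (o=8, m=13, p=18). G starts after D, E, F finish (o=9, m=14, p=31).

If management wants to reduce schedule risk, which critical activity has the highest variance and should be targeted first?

te_A = (1 + 4·2 + 3)/6 = 12/6 = 2; σ²_A = ((3−1)/6)² = 0.111
te_B = (10 + 4·13 + 22)/6 = 84/6 = 14; σ²_B = ((22−10)/6)² = 4.000
te_C = (9 + 4·11 + 19)/6 = 72/6 = 12; σ²_C = ((19−9)/6)² = 2.778
te_D = (1 + 4·2 + 3)/6 = 12/6 = 2; σ²_D = ((3−1)/6)² = 0.111
te_E = (1 + 4·3 + 11)/6 = 24/6 = 4; σ²_E = ((11−1)/6)² = 2.778
te_F = (8 + 4·13 + 18)/6 = 78/6 = 13; σ²_F = ((18−8)/6)² = 2.778
te_G = (9 + 4·14 + 31)/6 = 96/6 = 16; σ²_G = ((31−9)/6)² = 13.444

Forward pass:
ES_A = 0; EF_A = 2
ES_B = 2; EF_B = 2+14 = 16
ES_C = 16; EF_C = 16+12 = 28
ES_D = 16; EF_D = 16+2 = 18
ES_E = max(EF_A=2, EF_B=16) = 16; EF_E = 16+4 = 20
ES_F = max(EF_C=28, EF_D=18) = 28; EF_F = 28+13 = 41
ES_G = max(EF_D=18, EF_E=20, EF_F=41) = 41; EF_G = 41+16 = 57
Expected project duration μ = 57 hours. Critical path: A → B → C → F → G.

Variances on critical path: σ²_A=0.111, σ²_B=4.000, σ²_C=2.778, σ²_F=2.778, σ²_G=13.444.
Largest is σ²_G = 13.444.

G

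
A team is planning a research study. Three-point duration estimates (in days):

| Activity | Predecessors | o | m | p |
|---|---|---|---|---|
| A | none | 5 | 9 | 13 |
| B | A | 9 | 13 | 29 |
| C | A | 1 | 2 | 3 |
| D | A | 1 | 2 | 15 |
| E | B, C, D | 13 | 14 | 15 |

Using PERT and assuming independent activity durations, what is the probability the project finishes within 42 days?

0.866

te_A = (5 + 4·9 + 13)/6 = 54/6 = 9; σ²_A = ((13−5)/6)² = 1.778
te_B = (9 + 4·13 + 29)/6 = 90/6 = 15; σ²_B = ((29−9)/6)² = 11.111
te_C = (1 + 4·2 + 3)/6 = 12/6 = 2; σ²_C = ((3−1)/6)² = 0.111
te_D = (1 + 4·2 + 15)/6 = 24/6 = 4; σ²_D = ((15−1)/6)² = 5.444
te_E = (13 + 4·14 + 15)/6 = 84/6 = 14; σ²_E = ((15−13)/6)² = 0.111

Forward pass:
ES_A = 0; EF_A = 9
ES_B = 9; EF_B = 9+15 = 24
ES_C = 9; EF_C = 9+2 = 11
ES_D = 9; EF_D = 9+4 = 13
ES_E = max(EF_B=24, EF_C=11, EF_D=13) = 24; EF_E = 24+14 = 38
Expected project duration μ = 38 days. Critical path: A → B → E.

Variance along critical path = 1.778 + 11.111 + 0.111 = 13.000; σ = √13.000 = 3.606 days.
Z = (42 − 38) / 3.606 = 1.109
P(T ≤ 42) = Φ(1.109) ≈ 0.866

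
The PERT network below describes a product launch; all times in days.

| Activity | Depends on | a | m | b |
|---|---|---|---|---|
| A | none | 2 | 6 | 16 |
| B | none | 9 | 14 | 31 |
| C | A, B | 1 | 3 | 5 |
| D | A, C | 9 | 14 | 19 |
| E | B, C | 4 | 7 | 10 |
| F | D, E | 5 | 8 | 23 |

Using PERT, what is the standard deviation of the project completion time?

te_A = (2 + 4·6 + 16)/6 = 42/6 = 7; σ²_A = ((16−2)/6)² = 5.444
te_B = (9 + 4·14 + 31)/6 = 96/6 = 16; σ²_B = ((31−9)/6)² = 13.444
te_C = (1 + 4·3 + 5)/6 = 18/6 = 3; σ²_C = ((5−1)/6)² = 0.444
te_D = (9 + 4·14 + 19)/6 = 84/6 = 14; σ²_D = ((19−9)/6)² = 2.778
te_E = (4 + 4·7 + 10)/6 = 42/6 = 7; σ²_E = ((10−4)/6)² = 1.000
te_F = (5 + 4·8 + 23)/6 = 60/6 = 10; σ²_F = ((23−5)/6)² = 9.000

Forward pass:
ES_A = 0; EF_A = 7
ES_B = 0; EF_B = 16
ES_C = max(EF_A=7, EF_B=16) = 16; EF_C = 16+3 = 19
ES_D = max(EF_A=7, EF_C=19) = 19; EF_D = 19+14 = 33
ES_E = max(EF_B=16, EF_C=19) = 19; EF_E = 19+7 = 26
ES_F = max(EF_D=33, EF_E=26) = 33; EF_F = 33+10 = 43
Expected project duration μ = 43 days. Critical path: B → C → D → F.

Variance along critical path = 13.444 + 0.444 + 2.778 + 9.000 = 25.667
σ = √25.667 = 5.066 days

5.07 days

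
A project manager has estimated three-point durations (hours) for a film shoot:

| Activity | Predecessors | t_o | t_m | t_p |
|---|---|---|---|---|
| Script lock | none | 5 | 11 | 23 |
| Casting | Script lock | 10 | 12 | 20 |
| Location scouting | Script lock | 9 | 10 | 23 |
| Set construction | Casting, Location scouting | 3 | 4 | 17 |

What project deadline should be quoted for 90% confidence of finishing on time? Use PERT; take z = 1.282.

36.3 hours

te_Script lock = (5 + 4·11 + 23)/6 = 72/6 = 12; σ²_Script lock = ((23−5)/6)² = 9.000
te_Casting = (10 + 4·12 + 20)/6 = 78/6 = 13; σ²_Casting = ((20−10)/6)² = 2.778
te_Location scouting = (9 + 4·10 + 23)/6 = 72/6 = 12; σ²_Location scouting = ((23−9)/6)² = 5.444
te_Set construction = (3 + 4·4 + 17)/6 = 36/6 = 6; σ²_Set construction = ((17−3)/6)² = 5.444

Forward pass:
ES_Script lock = 0; EF_Script lock = 12
ES_Casting = 12; EF_Casting = 12+13 = 25
ES_Location scouting = 12; EF_Location scouting = 12+12 = 24
ES_Set construction = max(EF_Casting=25, EF_Location scouting=24) = 25; EF_Set construction = 25+6 = 31
Expected project duration μ = 31 hours. Critical path: Script lock → Casting → Set construction.

Variance along critical path = 9.000 + 2.778 + 5.444 = 17.222; σ = 4.150 hours.
D = μ + z·σ = 31 + 1.282·4.150 = 36.3 hours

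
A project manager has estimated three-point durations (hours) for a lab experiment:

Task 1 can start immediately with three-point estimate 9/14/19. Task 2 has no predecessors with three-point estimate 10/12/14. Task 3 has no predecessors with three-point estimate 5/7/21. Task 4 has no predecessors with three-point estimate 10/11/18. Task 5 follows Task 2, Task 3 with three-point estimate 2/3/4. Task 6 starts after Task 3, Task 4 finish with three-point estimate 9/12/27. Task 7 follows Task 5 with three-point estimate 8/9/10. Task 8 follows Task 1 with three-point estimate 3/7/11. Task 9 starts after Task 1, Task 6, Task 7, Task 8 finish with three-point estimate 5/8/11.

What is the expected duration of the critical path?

34 hours

te_Task 1 = (9 + 4·14 + 19)/6 = 84/6 = 14
te_Task 2 = (10 + 4·12 + 14)/6 = 72/6 = 12
te_Task 3 = (5 + 4·7 + 21)/6 = 54/6 = 9
te_Task 4 = (10 + 4·11 + 18)/6 = 72/6 = 12
te_Task 5 = (2 + 4·3 + 4)/6 = 18/6 = 3
te_Task 6 = (9 + 4·12 + 27)/6 = 84/6 = 14
te_Task 7 = (8 + 4·9 + 10)/6 = 54/6 = 9
te_Task 8 = (3 + 4·7 + 11)/6 = 42/6 = 7
te_Task 9 = (5 + 4·8 + 11)/6 = 48/6 = 8

Forward pass:
ES_Task 1 = 0; EF_Task 1 = 14
ES_Task 2 = 0; EF_Task 2 = 12
ES_Task 3 = 0; EF_Task 3 = 9
ES_Task 4 = 0; EF_Task 4 = 12
ES_Task 5 = max(EF_Task 2=12, EF_Task 3=9) = 12; EF_Task 5 = 12+3 = 15
ES_Task 6 = max(EF_Task 3=9, EF_Task 4=12) = 12; EF_Task 6 = 12+14 = 26
ES_Task 7 = 15; EF_Task 7 = 15+9 = 24
ES_Task 8 = 14; EF_Task 8 = 14+7 = 21
ES_Task 9 = max(EF_Task 1=14, EF_Task 6=26, EF_Task 7=24, EF_Task 8=21) = 26; EF_Task 9 = 26+8 = 34
Expected project duration μ = 34 hours. Critical path: Task 4 → Task 6 → Task 9.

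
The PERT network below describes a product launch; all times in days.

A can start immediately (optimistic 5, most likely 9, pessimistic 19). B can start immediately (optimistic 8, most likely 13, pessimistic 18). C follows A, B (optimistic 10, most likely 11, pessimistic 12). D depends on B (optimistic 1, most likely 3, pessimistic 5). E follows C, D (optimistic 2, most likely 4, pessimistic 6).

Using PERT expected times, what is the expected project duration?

te_A = (5 + 4·9 + 19)/6 = 60/6 = 10
te_B = (8 + 4·13 + 18)/6 = 78/6 = 13
te_C = (10 + 4·11 + 12)/6 = 66/6 = 11
te_D = (1 + 4·3 + 5)/6 = 18/6 = 3
te_E = (2 + 4·4 + 6)/6 = 24/6 = 4

Forward pass:
ES_A = 0; EF_A = 10
ES_B = 0; EF_B = 13
ES_C = max(EF_A=10, EF_B=13) = 13; EF_C = 13+11 = 24
ES_D = 13; EF_D = 13+3 = 16
ES_E = max(EF_C=24, EF_D=16) = 24; EF_E = 24+4 = 28
Expected project duration μ = 28 days. Critical path: B → C → E.

28 days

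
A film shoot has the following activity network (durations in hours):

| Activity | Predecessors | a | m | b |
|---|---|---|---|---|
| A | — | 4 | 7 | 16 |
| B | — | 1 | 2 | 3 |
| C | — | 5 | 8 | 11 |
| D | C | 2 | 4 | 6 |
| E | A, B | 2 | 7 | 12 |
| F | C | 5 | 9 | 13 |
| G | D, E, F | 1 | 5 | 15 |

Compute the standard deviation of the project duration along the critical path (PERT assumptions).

2.87 hours

te_A = (4 + 4·7 + 16)/6 = 48/6 = 8; σ²_A = ((16−4)/6)² = 4.000
te_B = (1 + 4·2 + 3)/6 = 12/6 = 2; σ²_B = ((3−1)/6)² = 0.111
te_C = (5 + 4·8 + 11)/6 = 48/6 = 8; σ²_C = ((11−5)/6)² = 1.000
te_D = (2 + 4·4 + 6)/6 = 24/6 = 4; σ²_D = ((6−2)/6)² = 0.444
te_E = (2 + 4·7 + 12)/6 = 42/6 = 7; σ²_E = ((12−2)/6)² = 2.778
te_F = (5 + 4·9 + 13)/6 = 54/6 = 9; σ²_F = ((13−5)/6)² = 1.778
te_G = (1 + 4·5 + 15)/6 = 36/6 = 6; σ²_G = ((15−1)/6)² = 5.444

Forward pass:
ES_A = 0; EF_A = 8
ES_B = 0; EF_B = 2
ES_C = 0; EF_C = 8
ES_D = 8; EF_D = 8+4 = 12
ES_E = max(EF_A=8, EF_B=2) = 8; EF_E = 8+7 = 15
ES_F = 8; EF_F = 8+9 = 17
ES_G = max(EF_D=12, EF_E=15, EF_F=17) = 17; EF_G = 17+6 = 23
Expected project duration μ = 23 hours. Critical path: C → F → G.

Variance along critical path = 1.000 + 1.778 + 5.444 = 8.222
σ = √8.222 = 2.867 hours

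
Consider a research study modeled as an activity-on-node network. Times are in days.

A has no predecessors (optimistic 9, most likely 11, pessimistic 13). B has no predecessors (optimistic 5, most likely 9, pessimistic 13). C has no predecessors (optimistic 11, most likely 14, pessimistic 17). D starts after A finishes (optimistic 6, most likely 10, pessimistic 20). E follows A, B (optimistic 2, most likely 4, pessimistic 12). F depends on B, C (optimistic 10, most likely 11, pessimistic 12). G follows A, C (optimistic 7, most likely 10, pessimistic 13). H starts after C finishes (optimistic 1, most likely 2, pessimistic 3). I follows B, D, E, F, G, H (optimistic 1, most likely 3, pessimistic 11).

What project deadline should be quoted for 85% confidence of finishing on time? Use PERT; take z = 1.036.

31.0 days

te_A = (9 + 4·11 + 13)/6 = 66/6 = 11; σ²_A = ((13−9)/6)² = 0.444
te_B = (5 + 4·9 + 13)/6 = 54/6 = 9; σ²_B = ((13−5)/6)² = 1.778
te_C = (11 + 4·14 + 17)/6 = 84/6 = 14; σ²_C = ((17−11)/6)² = 1.000
te_D = (6 + 4·10 + 20)/6 = 66/6 = 11; σ²_D = ((20−6)/6)² = 5.444
te_E = (2 + 4·4 + 12)/6 = 30/6 = 5; σ²_E = ((12−2)/6)² = 2.778
te_F = (10 + 4·11 + 12)/6 = 66/6 = 11; σ²_F = ((12−10)/6)² = 0.111
te_G = (7 + 4·10 + 13)/6 = 60/6 = 10; σ²_G = ((13−7)/6)² = 1.000
te_H = (1 + 4·2 + 3)/6 = 12/6 = 2; σ²_H = ((3−1)/6)² = 0.111
te_I = (1 + 4·3 + 11)/6 = 24/6 = 4; σ²_I = ((11−1)/6)² = 2.778

Forward pass:
ES_A = 0; EF_A = 11
ES_B = 0; EF_B = 9
ES_C = 0; EF_C = 14
ES_D = 11; EF_D = 11+11 = 22
ES_E = max(EF_A=11, EF_B=9) = 11; EF_E = 11+5 = 16
ES_F = max(EF_B=9, EF_C=14) = 14; EF_F = 14+11 = 25
ES_G = max(EF_A=11, EF_C=14) = 14; EF_G = 14+10 = 24
ES_H = 14; EF_H = 14+2 = 16
ES_I = max(EF_B=9, EF_D=22, EF_E=16, EF_F=25, EF_G=24, EF_H=16) = 25; EF_I = 25+4 = 29
Expected project duration μ = 29 days. Critical path: C → F → I.

Variance along critical path = 1.000 + 0.111 + 2.778 = 3.889; σ = 1.972 days.
D = μ + z·σ = 29 + 1.036·1.972 = 31.0 days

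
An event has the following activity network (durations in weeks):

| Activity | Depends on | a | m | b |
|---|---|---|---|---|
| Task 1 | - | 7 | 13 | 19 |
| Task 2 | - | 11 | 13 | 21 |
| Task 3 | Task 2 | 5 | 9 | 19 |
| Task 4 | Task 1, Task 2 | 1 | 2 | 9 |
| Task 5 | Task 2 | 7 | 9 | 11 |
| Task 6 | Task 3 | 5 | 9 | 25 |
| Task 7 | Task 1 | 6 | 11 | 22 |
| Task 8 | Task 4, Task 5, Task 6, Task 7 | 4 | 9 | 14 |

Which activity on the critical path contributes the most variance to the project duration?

Task 6

te_Task 1 = (7 + 4·13 + 19)/6 = 78/6 = 13; σ²_Task 1 = ((19−7)/6)² = 4.000
te_Task 2 = (11 + 4·13 + 21)/6 = 84/6 = 14; σ²_Task 2 = ((21−11)/6)² = 2.778
te_Task 3 = (5 + 4·9 + 19)/6 = 60/6 = 10; σ²_Task 3 = ((19−5)/6)² = 5.444
te_Task 4 = (1 + 4·2 + 9)/6 = 18/6 = 3; σ²_Task 4 = ((9−1)/6)² = 1.778
te_Task 5 = (7 + 4·9 + 11)/6 = 54/6 = 9; σ²_Task 5 = ((11−7)/6)² = 0.444
te_Task 6 = (5 + 4·9 + 25)/6 = 66/6 = 11; σ²_Task 6 = ((25−5)/6)² = 11.111
te_Task 7 = (6 + 4·11 + 22)/6 = 72/6 = 12; σ²_Task 7 = ((22−6)/6)² = 7.111
te_Task 8 = (4 + 4·9 + 14)/6 = 54/6 = 9; σ²_Task 8 = ((14−4)/6)² = 2.778

Forward pass:
ES_Task 1 = 0; EF_Task 1 = 13
ES_Task 2 = 0; EF_Task 2 = 14
ES_Task 3 = 14; EF_Task 3 = 14+10 = 24
ES_Task 4 = max(EF_Task 1=13, EF_Task 2=14) = 14; EF_Task 4 = 14+3 = 17
ES_Task 5 = 14; EF_Task 5 = 14+9 = 23
ES_Task 6 = 24; EF_Task 6 = 24+11 = 35
ES_Task 7 = 13; EF_Task 7 = 13+12 = 25
ES_Task 8 = max(EF_Task 4=17, EF_Task 5=23, EF_Task 6=35, EF_Task 7=25) = 35; EF_Task 8 = 35+9 = 44
Expected project duration μ = 44 weeks. Critical path: Task 2 → Task 3 → Task 6 → Task 8.

Variances on critical path: σ²_Task 2=2.778, σ²_Task 3=5.444, σ²_Task 6=11.111, σ²_Task 8=2.778.
Largest is σ²_Task 6 = 11.111.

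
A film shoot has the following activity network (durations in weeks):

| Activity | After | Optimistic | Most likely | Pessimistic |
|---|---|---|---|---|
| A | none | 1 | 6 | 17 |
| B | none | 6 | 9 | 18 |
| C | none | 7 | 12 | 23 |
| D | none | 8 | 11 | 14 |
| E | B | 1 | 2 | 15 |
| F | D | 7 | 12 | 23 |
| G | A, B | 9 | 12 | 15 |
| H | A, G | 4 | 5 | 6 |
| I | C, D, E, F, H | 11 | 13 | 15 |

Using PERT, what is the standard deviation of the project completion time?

2.36 weeks

te_A = (1 + 4·6 + 17)/6 = 42/6 = 7; σ²_A = ((17−1)/6)² = 7.111
te_B = (6 + 4·9 + 18)/6 = 60/6 = 10; σ²_B = ((18−6)/6)² = 4.000
te_C = (7 + 4·12 + 23)/6 = 78/6 = 13; σ²_C = ((23−7)/6)² = 7.111
te_D = (8 + 4·11 + 14)/6 = 66/6 = 11; σ²_D = ((14−8)/6)² = 1.000
te_E = (1 + 4·2 + 15)/6 = 24/6 = 4; σ²_E = ((15−1)/6)² = 5.444
te_F = (7 + 4·12 + 23)/6 = 78/6 = 13; σ²_F = ((23−7)/6)² = 7.111
te_G = (9 + 4·12 + 15)/6 = 72/6 = 12; σ²_G = ((15−9)/6)² = 1.000
te_H = (4 + 4·5 + 6)/6 = 30/6 = 5; σ²_H = ((6−4)/6)² = 0.111
te_I = (11 + 4·13 + 15)/6 = 78/6 = 13; σ²_I = ((15−11)/6)² = 0.444

Forward pass:
ES_A = 0; EF_A = 7
ES_B = 0; EF_B = 10
ES_C = 0; EF_C = 13
ES_D = 0; EF_D = 11
ES_E = 10; EF_E = 10+4 = 14
ES_F = 11; EF_F = 11+13 = 24
ES_G = max(EF_A=7, EF_B=10) = 10; EF_G = 10+12 = 22
ES_H = max(EF_A=7, EF_G=22) = 22; EF_H = 22+5 = 27
ES_I = max(EF_C=13, EF_D=11, EF_E=14, EF_F=24, EF_H=27) = 27; EF_I = 27+13 = 40
Expected project duration μ = 40 weeks. Critical path: B → G → H → I.

Variance along critical path = 4.000 + 1.000 + 0.111 + 0.444 = 5.556
σ = √5.556 = 2.357 weeks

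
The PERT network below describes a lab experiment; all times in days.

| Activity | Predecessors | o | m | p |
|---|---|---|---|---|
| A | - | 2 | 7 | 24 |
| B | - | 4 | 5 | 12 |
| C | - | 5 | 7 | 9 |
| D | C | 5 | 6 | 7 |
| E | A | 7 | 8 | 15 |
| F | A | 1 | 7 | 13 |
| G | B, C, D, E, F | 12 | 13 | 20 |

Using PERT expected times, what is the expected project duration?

32 days

te_A = (2 + 4·7 + 24)/6 = 54/6 = 9
te_B = (4 + 4·5 + 12)/6 = 36/6 = 6
te_C = (5 + 4·7 + 9)/6 = 42/6 = 7
te_D = (5 + 4·6 + 7)/6 = 36/6 = 6
te_E = (7 + 4·8 + 15)/6 = 54/6 = 9
te_F = (1 + 4·7 + 13)/6 = 42/6 = 7
te_G = (12 + 4·13 + 20)/6 = 84/6 = 14

Forward pass:
ES_A = 0; EF_A = 9
ES_B = 0; EF_B = 6
ES_C = 0; EF_C = 7
ES_D = 7; EF_D = 7+6 = 13
ES_E = 9; EF_E = 9+9 = 18
ES_F = 9; EF_F = 9+7 = 16
ES_G = max(EF_B=6, EF_C=7, EF_D=13, EF_E=18, EF_F=16) = 18; EF_G = 18+14 = 32
Expected project duration μ = 32 days. Critical path: A → E → G.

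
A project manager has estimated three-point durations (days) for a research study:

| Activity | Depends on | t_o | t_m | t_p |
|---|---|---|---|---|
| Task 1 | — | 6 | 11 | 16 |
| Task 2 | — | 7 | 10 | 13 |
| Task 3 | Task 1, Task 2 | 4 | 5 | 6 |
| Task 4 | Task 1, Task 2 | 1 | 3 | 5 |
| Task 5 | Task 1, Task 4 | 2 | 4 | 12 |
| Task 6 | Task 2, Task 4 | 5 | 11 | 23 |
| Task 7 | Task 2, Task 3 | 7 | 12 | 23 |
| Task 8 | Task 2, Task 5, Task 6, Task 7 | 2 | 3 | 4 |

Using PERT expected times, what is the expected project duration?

32 days

te_Task 1 = (6 + 4·11 + 16)/6 = 66/6 = 11
te_Task 2 = (7 + 4·10 + 13)/6 = 60/6 = 10
te_Task 3 = (4 + 4·5 + 6)/6 = 30/6 = 5
te_Task 4 = (1 + 4·3 + 5)/6 = 18/6 = 3
te_Task 5 = (2 + 4·4 + 12)/6 = 30/6 = 5
te_Task 6 = (5 + 4·11 + 23)/6 = 72/6 = 12
te_Task 7 = (7 + 4·12 + 23)/6 = 78/6 = 13
te_Task 8 = (2 + 4·3 + 4)/6 = 18/6 = 3

Forward pass:
ES_Task 1 = 0; EF_Task 1 = 11
ES_Task 2 = 0; EF_Task 2 = 10
ES_Task 3 = max(EF_Task 1=11, EF_Task 2=10) = 11; EF_Task 3 = 11+5 = 16
ES_Task 4 = max(EF_Task 1=11, EF_Task 2=10) = 11; EF_Task 4 = 11+3 = 14
ES_Task 5 = max(EF_Task 1=11, EF_Task 4=14) = 14; EF_Task 5 = 14+5 = 19
ES_Task 6 = max(EF_Task 2=10, EF_Task 4=14) = 14; EF_Task 6 = 14+12 = 26
ES_Task 7 = max(EF_Task 2=10, EF_Task 3=16) = 16; EF_Task 7 = 16+13 = 29
ES_Task 8 = max(EF_Task 2=10, EF_Task 5=19, EF_Task 6=26, EF_Task 7=29) = 29; EF_Task 8 = 29+3 = 32
Expected project duration μ = 32 days. Critical path: Task 1 → Task 3 → Task 7 → Task 8.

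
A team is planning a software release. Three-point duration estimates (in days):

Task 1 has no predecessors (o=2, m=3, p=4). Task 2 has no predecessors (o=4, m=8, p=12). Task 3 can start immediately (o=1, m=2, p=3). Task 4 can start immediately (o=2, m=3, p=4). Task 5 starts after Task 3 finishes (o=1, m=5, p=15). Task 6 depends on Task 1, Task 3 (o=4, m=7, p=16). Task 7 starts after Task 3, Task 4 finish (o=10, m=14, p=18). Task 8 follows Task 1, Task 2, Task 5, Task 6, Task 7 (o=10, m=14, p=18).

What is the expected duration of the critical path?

31 days

te_Task 1 = (2 + 4·3 + 4)/6 = 18/6 = 3
te_Task 2 = (4 + 4·8 + 12)/6 = 48/6 = 8
te_Task 3 = (1 + 4·2 + 3)/6 = 12/6 = 2
te_Task 4 = (2 + 4·3 + 4)/6 = 18/6 = 3
te_Task 5 = (1 + 4·5 + 15)/6 = 36/6 = 6
te_Task 6 = (4 + 4·7 + 16)/6 = 48/6 = 8
te_Task 7 = (10 + 4·14 + 18)/6 = 84/6 = 14
te_Task 8 = (10 + 4·14 + 18)/6 = 84/6 = 14

Forward pass:
ES_Task 1 = 0; EF_Task 1 = 3
ES_Task 2 = 0; EF_Task 2 = 8
ES_Task 3 = 0; EF_Task 3 = 2
ES_Task 4 = 0; EF_Task 4 = 3
ES_Task 5 = 2; EF_Task 5 = 2+6 = 8
ES_Task 6 = max(EF_Task 1=3, EF_Task 3=2) = 3; EF_Task 6 = 3+8 = 11
ES_Task 7 = max(EF_Task 3=2, EF_Task 4=3) = 3; EF_Task 7 = 3+14 = 17
ES_Task 8 = max(EF_Task 1=3, EF_Task 2=8, EF_Task 5=8, EF_Task 6=11, EF_Task 7=17) = 17; EF_Task 8 = 17+14 = 31
Expected project duration μ = 31 days. Critical path: Task 4 → Task 7 → Task 8.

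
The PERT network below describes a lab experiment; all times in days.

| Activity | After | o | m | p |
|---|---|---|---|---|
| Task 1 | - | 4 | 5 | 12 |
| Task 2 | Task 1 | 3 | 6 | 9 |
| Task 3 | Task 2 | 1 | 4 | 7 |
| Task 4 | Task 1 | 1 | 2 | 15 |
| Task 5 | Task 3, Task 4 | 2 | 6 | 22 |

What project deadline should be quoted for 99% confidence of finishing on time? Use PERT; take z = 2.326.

33.0 days

te_Task 1 = (4 + 4·5 + 12)/6 = 36/6 = 6; σ²_Task 1 = ((12−4)/6)² = 1.778
te_Task 2 = (3 + 4·6 + 9)/6 = 36/6 = 6; σ²_Task 2 = ((9−3)/6)² = 1.000
te_Task 3 = (1 + 4·4 + 7)/6 = 24/6 = 4; σ²_Task 3 = ((7−1)/6)² = 1.000
te_Task 4 = (1 + 4·2 + 15)/6 = 24/6 = 4; σ²_Task 4 = ((15−1)/6)² = 5.444
te_Task 5 = (2 + 4·6 + 22)/6 = 48/6 = 8; σ²_Task 5 = ((22−2)/6)² = 11.111

Forward pass:
ES_Task 1 = 0; EF_Task 1 = 6
ES_Task 2 = 6; EF_Task 2 = 6+6 = 12
ES_Task 3 = 12; EF_Task 3 = 12+4 = 16
ES_Task 4 = 6; EF_Task 4 = 6+4 = 10
ES_Task 5 = max(EF_Task 3=16, EF_Task 4=10) = 16; EF_Task 5 = 16+8 = 24
Expected project duration μ = 24 days. Critical path: Task 1 → Task 2 → Task 3 → Task 5.

Variance along critical path = 1.778 + 1.000 + 1.000 + 11.111 = 14.889; σ = 3.859 days.
D = μ + z·σ = 24 + 2.326·3.859 = 33.0 days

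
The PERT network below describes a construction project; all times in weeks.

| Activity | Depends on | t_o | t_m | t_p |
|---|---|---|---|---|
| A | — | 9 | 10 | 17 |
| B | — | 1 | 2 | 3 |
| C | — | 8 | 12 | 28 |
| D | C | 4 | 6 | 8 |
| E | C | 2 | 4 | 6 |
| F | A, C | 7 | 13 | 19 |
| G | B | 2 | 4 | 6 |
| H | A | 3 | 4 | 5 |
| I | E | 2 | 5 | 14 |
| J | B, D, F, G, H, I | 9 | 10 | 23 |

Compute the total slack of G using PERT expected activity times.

te_A = (9 + 4·10 + 17)/6 = 66/6 = 11
te_B = (1 + 4·2 + 3)/6 = 12/6 = 2
te_C = (8 + 4·12 + 28)/6 = 84/6 = 14
te_D = (4 + 4·6 + 8)/6 = 36/6 = 6
te_E = (2 + 4·4 + 6)/6 = 24/6 = 4
te_F = (7 + 4·13 + 19)/6 = 78/6 = 13
te_G = (2 + 4·4 + 6)/6 = 24/6 = 4
te_H = (3 + 4·4 + 5)/6 = 24/6 = 4
te_I = (2 + 4·5 + 14)/6 = 36/6 = 6
te_J = (9 + 4·10 + 23)/6 = 72/6 = 12

Forward pass:
ES_A = 0; EF_A = 11
ES_B = 0; EF_B = 2
ES_C = 0; EF_C = 14
ES_D = 14; EF_D = 14+6 = 20
ES_E = 14; EF_E = 14+4 = 18
ES_F = max(EF_A=11, EF_C=14) = 14; EF_F = 14+13 = 27
ES_G = 2; EF_G = 2+4 = 6
ES_H = 11; EF_H = 11+4 = 15
ES_I = 18; EF_I = 18+6 = 24
ES_J = max(EF_B=2, EF_D=20, EF_F=27, EF_G=6, EF_H=15, EF_I=24) = 27; EF_J = 27+12 = 39
Expected project duration μ = 39 weeks. Critical path: C → F → J.

Backward pass:
LF_J = 39; LS_J = 39−12 = 27
LF_I = LS_J = 27; LS_I = 27−6 = 21
LF_H = LS_J = 27; LS_H = 27−4 = 23
LF_G = LS_J = 27; LS_G = 27−4 = 23
LF_F = LS_J = 27; LS_F = 27−13 = 14
LF_E = LS_I = 21; LS_E = 21−4 = 17
LF_D = LS_J = 27; LS_D = 27−6 = 21
LF_C = min(LS_D=21, LS_E=17, LS_F=14) = 14; LS_C = 14−14 = 0
LF_B = min(LS_G=23, LS_J=27) = 23; LS_B = 23−2 = 21
LF_A = min(LS_F=14, LS_H=23) = 14; LS_A = 14−11 = 3
Slack_G = LS_G − ES_G = 23 − 2 = 21

21 weeks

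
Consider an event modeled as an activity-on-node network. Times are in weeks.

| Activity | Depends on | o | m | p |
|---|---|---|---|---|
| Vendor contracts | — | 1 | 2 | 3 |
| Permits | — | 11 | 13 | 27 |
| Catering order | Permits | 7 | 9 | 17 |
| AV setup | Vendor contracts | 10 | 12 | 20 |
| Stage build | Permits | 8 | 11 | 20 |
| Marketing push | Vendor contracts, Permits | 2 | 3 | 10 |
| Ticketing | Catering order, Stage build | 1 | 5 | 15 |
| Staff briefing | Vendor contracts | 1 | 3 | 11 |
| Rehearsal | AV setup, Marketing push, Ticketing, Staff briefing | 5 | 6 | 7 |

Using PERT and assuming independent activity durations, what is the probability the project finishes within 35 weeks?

te_Vendor contracts = (1 + 4·2 + 3)/6 = 12/6 = 2; σ²_Vendor contracts = ((3−1)/6)² = 0.111
te_Permits = (11 + 4·13 + 27)/6 = 90/6 = 15; σ²_Permits = ((27−11)/6)² = 7.111
te_Catering order = (7 + 4·9 + 17)/6 = 60/6 = 10; σ²_Catering order = ((17−7)/6)² = 2.778
te_AV setup = (10 + 4·12 + 20)/6 = 78/6 = 13; σ²_AV setup = ((20−10)/6)² = 2.778
te_Stage build = (8 + 4·11 + 20)/6 = 72/6 = 12; σ²_Stage build = ((20−8)/6)² = 4.000
te_Marketing push = (2 + 4·3 + 10)/6 = 24/6 = 4; σ²_Marketing push = ((10−2)/6)² = 1.778
te_Ticketing = (1 + 4·5 + 15)/6 = 36/6 = 6; σ²_Ticketing = ((15−1)/6)² = 5.444
te_Staff briefing = (1 + 4·3 + 11)/6 = 24/6 = 4; σ²_Staff briefing = ((11−1)/6)² = 2.778
te_Rehearsal = (5 + 4·6 + 7)/6 = 36/6 = 6; σ²_Rehearsal = ((7−5)/6)² = 0.111

Forward pass:
ES_Vendor contracts = 0; EF_Vendor contracts = 2
ES_Permits = 0; EF_Permits = 15
ES_Catering order = 15; EF_Catering order = 15+10 = 25
ES_AV setup = 2; EF_AV setup = 2+13 = 15
ES_Stage build = 15; EF_Stage build = 15+12 = 27
ES_Marketing push = max(EF_Vendor contracts=2, EF_Permits=15) = 15; EF_Marketing push = 15+4 = 19
ES_Ticketing = max(EF_Catering order=25, EF_Stage build=27) = 27; EF_Ticketing = 27+6 = 33
ES_Staff briefing = 2; EF_Staff briefing = 2+4 = 6
ES_Rehearsal = max(EF_AV setup=15, EF_Marketing push=19, EF_Ticketing=33, EF_Staff briefing=6) = 33; EF_Rehearsal = 33+6 = 39
Expected project duration μ = 39 weeks. Critical path: Permits → Stage build → Ticketing → Rehearsal.

Variance along critical path = 7.111 + 4.000 + 5.444 + 0.111 = 16.667; σ = √16.667 = 4.082 weeks.
Z = (35 − 39) / 4.082 = -0.980
P(T ≤ 35) = Φ(-0.980) ≈ 0.164

0.164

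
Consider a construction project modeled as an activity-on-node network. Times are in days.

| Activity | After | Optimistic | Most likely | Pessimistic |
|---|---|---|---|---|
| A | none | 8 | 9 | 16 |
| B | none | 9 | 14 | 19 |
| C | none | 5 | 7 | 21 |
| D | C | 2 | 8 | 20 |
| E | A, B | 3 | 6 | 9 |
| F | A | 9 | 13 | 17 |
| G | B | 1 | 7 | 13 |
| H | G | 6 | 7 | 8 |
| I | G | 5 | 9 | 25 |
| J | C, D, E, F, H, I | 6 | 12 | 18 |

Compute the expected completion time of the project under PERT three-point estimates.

te_A = (8 + 4·9 + 16)/6 = 60/6 = 10
te_B = (9 + 4·14 + 19)/6 = 84/6 = 14
te_C = (5 + 4·7 + 21)/6 = 54/6 = 9
te_D = (2 + 4·8 + 20)/6 = 54/6 = 9
te_E = (3 + 4·6 + 9)/6 = 36/6 = 6
te_F = (9 + 4·13 + 17)/6 = 78/6 = 13
te_G = (1 + 4·7 + 13)/6 = 42/6 = 7
te_H = (6 + 4·7 + 8)/6 = 42/6 = 7
te_I = (5 + 4·9 + 25)/6 = 66/6 = 11
te_J = (6 + 4·12 + 18)/6 = 72/6 = 12

Forward pass:
ES_A = 0; EF_A = 10
ES_B = 0; EF_B = 14
ES_C = 0; EF_C = 9
ES_D = 9; EF_D = 9+9 = 18
ES_E = max(EF_A=10, EF_B=14) = 14; EF_E = 14+6 = 20
ES_F = 10; EF_F = 10+13 = 23
ES_G = 14; EF_G = 14+7 = 21
ES_H = 21; EF_H = 21+7 = 28
ES_I = 21; EF_I = 21+11 = 32
ES_J = max(EF_C=9, EF_D=18, EF_E=20, EF_F=23, EF_H=28, EF_I=32) = 32; EF_J = 32+12 = 44
Expected project duration μ = 44 days. Critical path: B → G → I → J.

44 days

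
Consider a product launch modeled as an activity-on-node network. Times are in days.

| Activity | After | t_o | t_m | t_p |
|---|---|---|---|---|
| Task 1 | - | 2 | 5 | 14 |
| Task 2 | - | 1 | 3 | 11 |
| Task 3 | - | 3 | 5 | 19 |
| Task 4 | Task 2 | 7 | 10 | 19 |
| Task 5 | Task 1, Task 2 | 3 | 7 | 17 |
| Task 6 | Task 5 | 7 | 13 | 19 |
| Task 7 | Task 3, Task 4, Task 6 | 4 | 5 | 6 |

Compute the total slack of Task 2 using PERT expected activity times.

2 days

te_Task 1 = (2 + 4·5 + 14)/6 = 36/6 = 6
te_Task 2 = (1 + 4·3 + 11)/6 = 24/6 = 4
te_Task 3 = (3 + 4·5 + 19)/6 = 42/6 = 7
te_Task 4 = (7 + 4·10 + 19)/6 = 66/6 = 11
te_Task 5 = (3 + 4·7 + 17)/6 = 48/6 = 8
te_Task 6 = (7 + 4·13 + 19)/6 = 78/6 = 13
te_Task 7 = (4 + 4·5 + 6)/6 = 30/6 = 5

Forward pass:
ES_Task 1 = 0; EF_Task 1 = 6
ES_Task 2 = 0; EF_Task 2 = 4
ES_Task 3 = 0; EF_Task 3 = 7
ES_Task 4 = 4; EF_Task 4 = 4+11 = 15
ES_Task 5 = max(EF_Task 1=6, EF_Task 2=4) = 6; EF_Task 5 = 6+8 = 14
ES_Task 6 = 14; EF_Task 6 = 14+13 = 27
ES_Task 7 = max(EF_Task 3=7, EF_Task 4=15, EF_Task 6=27) = 27; EF_Task 7 = 27+5 = 32
Expected project duration μ = 32 days. Critical path: Task 1 → Task 5 → Task 6 → Task 7.

Backward pass:
LF_Task 7 = 32; LS_Task 7 = 32−5 = 27
LF_Task 6 = LS_Task 7 = 27; LS_Task 6 = 27−13 = 14
LF_Task 5 = LS_Task 6 = 14; LS_Task 5 = 14−8 = 6
LF_Task 4 = LS_Task 7 = 27; LS_Task 4 = 27−11 = 16
LF_Task 3 = LS_Task 7 = 27; LS_Task 3 = 27−7 = 20
LF_Task 2 = min(LS_Task 4=16, LS_Task 5=6) = 6; LS_Task 2 = 6−4 = 2
LF_Task 1 = LS_Task 5 = 6; LS_Task 1 = 6−6 = 0
Slack_Task 2 = LS_Task 2 − ES_Task 2 = 2 − 0 = 2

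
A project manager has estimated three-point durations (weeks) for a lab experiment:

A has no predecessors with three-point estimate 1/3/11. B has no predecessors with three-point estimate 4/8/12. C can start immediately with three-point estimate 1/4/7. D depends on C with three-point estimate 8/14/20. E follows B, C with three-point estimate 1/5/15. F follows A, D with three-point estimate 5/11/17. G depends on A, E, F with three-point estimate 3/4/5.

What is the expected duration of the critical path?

33 weeks

te_A = (1 + 4·3 + 11)/6 = 24/6 = 4
te_B = (4 + 4·8 + 12)/6 = 48/6 = 8
te_C = (1 + 4·4 + 7)/6 = 24/6 = 4
te_D = (8 + 4·14 + 20)/6 = 84/6 = 14
te_E = (1 + 4·5 + 15)/6 = 36/6 = 6
te_F = (5 + 4·11 + 17)/6 = 66/6 = 11
te_G = (3 + 4·4 + 5)/6 = 24/6 = 4

Forward pass:
ES_A = 0; EF_A = 4
ES_B = 0; EF_B = 8
ES_C = 0; EF_C = 4
ES_D = 4; EF_D = 4+14 = 18
ES_E = max(EF_B=8, EF_C=4) = 8; EF_E = 8+6 = 14
ES_F = max(EF_A=4, EF_D=18) = 18; EF_F = 18+11 = 29
ES_G = max(EF_A=4, EF_E=14, EF_F=29) = 29; EF_G = 29+4 = 33
Expected project duration μ = 33 weeks. Critical path: C → D → F → G.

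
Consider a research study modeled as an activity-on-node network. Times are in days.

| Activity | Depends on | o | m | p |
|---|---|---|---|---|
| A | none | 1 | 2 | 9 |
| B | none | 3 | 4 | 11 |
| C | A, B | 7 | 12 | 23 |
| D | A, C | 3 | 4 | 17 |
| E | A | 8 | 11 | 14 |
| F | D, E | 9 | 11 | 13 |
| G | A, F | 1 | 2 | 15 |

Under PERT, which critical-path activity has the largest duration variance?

te_A = (1 + 4·2 + 9)/6 = 18/6 = 3; σ²_A = ((9−1)/6)² = 1.778
te_B = (3 + 4·4 + 11)/6 = 30/6 = 5; σ²_B = ((11−3)/6)² = 1.778
te_C = (7 + 4·12 + 23)/6 = 78/6 = 13; σ²_C = ((23−7)/6)² = 7.111
te_D = (3 + 4·4 + 17)/6 = 36/6 = 6; σ²_D = ((17−3)/6)² = 5.444
te_E = (8 + 4·11 + 14)/6 = 66/6 = 11; σ²_E = ((14−8)/6)² = 1.000
te_F = (9 + 4·11 + 13)/6 = 66/6 = 11; σ²_F = ((13−9)/6)² = 0.444
te_G = (1 + 4·2 + 15)/6 = 24/6 = 4; σ²_G = ((15−1)/6)² = 5.444

Forward pass:
ES_A = 0; EF_A = 3
ES_B = 0; EF_B = 5
ES_C = max(EF_A=3, EF_B=5) = 5; EF_C = 5+13 = 18
ES_D = max(EF_A=3, EF_C=18) = 18; EF_D = 18+6 = 24
ES_E = 3; EF_E = 3+11 = 14
ES_F = max(EF_D=24, EF_E=14) = 24; EF_F = 24+11 = 35
ES_G = max(EF_A=3, EF_F=35) = 35; EF_G = 35+4 = 39
Expected project duration μ = 39 days. Critical path: B → C → D → F → G.

Variances on critical path: σ²_B=1.778, σ²_C=7.111, σ²_D=5.444, σ²_F=0.444, σ²_G=5.444.
Largest is σ²_C = 7.111.

C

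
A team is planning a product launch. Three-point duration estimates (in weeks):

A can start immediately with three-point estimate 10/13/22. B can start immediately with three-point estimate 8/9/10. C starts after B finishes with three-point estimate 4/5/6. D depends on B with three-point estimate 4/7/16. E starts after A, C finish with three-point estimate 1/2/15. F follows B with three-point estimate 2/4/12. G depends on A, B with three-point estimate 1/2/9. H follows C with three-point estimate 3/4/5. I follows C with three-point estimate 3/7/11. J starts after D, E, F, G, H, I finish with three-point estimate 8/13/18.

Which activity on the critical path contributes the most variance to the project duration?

te_A = (10 + 4·13 + 22)/6 = 84/6 = 14; σ²_A = ((22−10)/6)² = 4.000
te_B = (8 + 4·9 + 10)/6 = 54/6 = 9; σ²_B = ((10−8)/6)² = 0.111
te_C = (4 + 4·5 + 6)/6 = 30/6 = 5; σ²_C = ((6−4)/6)² = 0.111
te_D = (4 + 4·7 + 16)/6 = 48/6 = 8; σ²_D = ((16−4)/6)² = 4.000
te_E = (1 + 4·2 + 15)/6 = 24/6 = 4; σ²_E = ((15−1)/6)² = 5.444
te_F = (2 + 4·4 + 12)/6 = 30/6 = 5; σ²_F = ((12−2)/6)² = 2.778
te_G = (1 + 4·2 + 9)/6 = 18/6 = 3; σ²_G = ((9−1)/6)² = 1.778
te_H = (3 + 4·4 + 5)/6 = 24/6 = 4; σ²_H = ((5−3)/6)² = 0.111
te_I = (3 + 4·7 + 11)/6 = 42/6 = 7; σ²_I = ((11−3)/6)² = 1.778
te_J = (8 + 4·13 + 18)/6 = 78/6 = 13; σ²_J = ((18−8)/6)² = 2.778

Forward pass:
ES_A = 0; EF_A = 14
ES_B = 0; EF_B = 9
ES_C = 9; EF_C = 9+5 = 14
ES_D = 9; EF_D = 9+8 = 17
ES_E = max(EF_A=14, EF_C=14) = 14; EF_E = 14+4 = 18
ES_F = 9; EF_F = 9+5 = 14
ES_G = max(EF_A=14, EF_B=9) = 14; EF_G = 14+3 = 17
ES_H = 14; EF_H = 14+4 = 18
ES_I = 14; EF_I = 14+7 = 21
ES_J = max(EF_D=17, EF_E=18, EF_F=14, EF_G=17, EF_H=18, EF_I=21) = 21; EF_J = 21+13 = 34
Expected project duration μ = 34 weeks. Critical path: B → C → I → J.

Variances on critical path: σ²_B=0.111, σ²_C=0.111, σ²_I=1.778, σ²_J=2.778.
Largest is σ²_J = 2.778.

J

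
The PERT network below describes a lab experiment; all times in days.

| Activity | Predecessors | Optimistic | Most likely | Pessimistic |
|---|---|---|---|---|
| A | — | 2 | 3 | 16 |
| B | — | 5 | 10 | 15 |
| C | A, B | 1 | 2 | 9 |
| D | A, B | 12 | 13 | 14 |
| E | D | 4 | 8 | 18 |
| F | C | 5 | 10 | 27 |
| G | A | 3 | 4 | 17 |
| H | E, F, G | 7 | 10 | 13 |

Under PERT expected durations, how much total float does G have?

21 days

te_A = (2 + 4·3 + 16)/6 = 30/6 = 5
te_B = (5 + 4·10 + 15)/6 = 60/6 = 10
te_C = (1 + 4·2 + 9)/6 = 18/6 = 3
te_D = (12 + 4·13 + 14)/6 = 78/6 = 13
te_E = (4 + 4·8 + 18)/6 = 54/6 = 9
te_F = (5 + 4·10 + 27)/6 = 72/6 = 12
te_G = (3 + 4·4 + 17)/6 = 36/6 = 6
te_H = (7 + 4·10 + 13)/6 = 60/6 = 10

Forward pass:
ES_A = 0; EF_A = 5
ES_B = 0; EF_B = 10
ES_C = max(EF_A=5, EF_B=10) = 10; EF_C = 10+3 = 13
ES_D = max(EF_A=5, EF_B=10) = 10; EF_D = 10+13 = 23
ES_E = 23; EF_E = 23+9 = 32
ES_F = 13; EF_F = 13+12 = 25
ES_G = 5; EF_G = 5+6 = 11
ES_H = max(EF_E=32, EF_F=25, EF_G=11) = 32; EF_H = 32+10 = 42
Expected project duration μ = 42 days. Critical path: B → D → E → H.

Backward pass:
LF_H = 42; LS_H = 42−10 = 32
LF_G = LS_H = 32; LS_G = 32−6 = 26
LF_F = LS_H = 32; LS_F = 32−12 = 20
LF_E = LS_H = 32; LS_E = 32−9 = 23
LF_D = LS_E = 23; LS_D = 23−13 = 10
LF_C = LS_F = 20; LS_C = 20−3 = 17
LF_B = min(LS_C=17, LS_D=10) = 10; LS_B = 10−10 = 0
LF_A = min(LS_C=17, LS_D=10, LS_G=26) = 10; LS_A = 10−5 = 5
Slack_G = LS_G − ES_G = 26 − 5 = 21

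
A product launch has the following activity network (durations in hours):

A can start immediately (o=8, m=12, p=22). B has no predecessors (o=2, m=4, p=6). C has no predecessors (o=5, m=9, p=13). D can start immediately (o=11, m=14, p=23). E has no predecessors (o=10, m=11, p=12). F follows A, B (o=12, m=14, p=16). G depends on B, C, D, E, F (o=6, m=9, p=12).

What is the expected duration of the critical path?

36 hours

te_A = (8 + 4·12 + 22)/6 = 78/6 = 13
te_B = (2 + 4·4 + 6)/6 = 24/6 = 4
te_C = (5 + 4·9 + 13)/6 = 54/6 = 9
te_D = (11 + 4·14 + 23)/6 = 90/6 = 15
te_E = (10 + 4·11 + 12)/6 = 66/6 = 11
te_F = (12 + 4·14 + 16)/6 = 84/6 = 14
te_G = (6 + 4·9 + 12)/6 = 54/6 = 9

Forward pass:
ES_A = 0; EF_A = 13
ES_B = 0; EF_B = 4
ES_C = 0; EF_C = 9
ES_D = 0; EF_D = 15
ES_E = 0; EF_E = 11
ES_F = max(EF_A=13, EF_B=4) = 13; EF_F = 13+14 = 27
ES_G = max(EF_B=4, EF_C=9, EF_D=15, EF_E=11, EF_F=27) = 27; EF_G = 27+9 = 36
Expected project duration μ = 36 hours. Critical path: A → F → G.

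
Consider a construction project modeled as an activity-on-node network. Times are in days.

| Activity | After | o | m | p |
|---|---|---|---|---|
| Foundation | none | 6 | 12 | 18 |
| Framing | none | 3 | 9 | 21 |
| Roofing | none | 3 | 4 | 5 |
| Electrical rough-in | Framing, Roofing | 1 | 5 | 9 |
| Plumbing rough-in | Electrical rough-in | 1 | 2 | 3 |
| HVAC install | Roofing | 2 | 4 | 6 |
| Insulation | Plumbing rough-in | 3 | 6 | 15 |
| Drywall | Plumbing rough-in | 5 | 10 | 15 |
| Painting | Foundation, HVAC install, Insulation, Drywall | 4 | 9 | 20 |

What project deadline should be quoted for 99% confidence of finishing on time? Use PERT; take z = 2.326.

47.6 days

te_Foundation = (6 + 4·12 + 18)/6 = 72/6 = 12; σ²_Foundation = ((18−6)/6)² = 4.000
te_Framing = (3 + 4·9 + 21)/6 = 60/6 = 10; σ²_Framing = ((21−3)/6)² = 9.000
te_Roofing = (3 + 4·4 + 5)/6 = 24/6 = 4; σ²_Roofing = ((5−3)/6)² = 0.111
te_Electrical rough-in = (1 + 4·5 + 9)/6 = 30/6 = 5; σ²_Electrical rough-in = ((9−1)/6)² = 1.778
te_Plumbing rough-in = (1 + 4·2 + 3)/6 = 12/6 = 2; σ²_Plumbing rough-in = ((3−1)/6)² = 0.111
te_HVAC install = (2 + 4·4 + 6)/6 = 24/6 = 4; σ²_HVAC install = ((6−2)/6)² = 0.444
te_Insulation = (3 + 4·6 + 15)/6 = 42/6 = 7; σ²_Insulation = ((15−3)/6)² = 4.000
te_Drywall = (5 + 4·10 + 15)/6 = 60/6 = 10; σ²_Drywall = ((15−5)/6)² = 2.778
te_Painting = (4 + 4·9 + 20)/6 = 60/6 = 10; σ²_Painting = ((20−4)/6)² = 7.111

Forward pass:
ES_Foundation = 0; EF_Foundation = 12
ES_Framing = 0; EF_Framing = 10
ES_Roofing = 0; EF_Roofing = 4
ES_Electrical rough-in = max(EF_Framing=10, EF_Roofing=4) = 10; EF_Electrical rough-in = 10+5 = 15
ES_Plumbing rough-in = 15; EF_Plumbing rough-in = 15+2 = 17
ES_HVAC install = 4; EF_HVAC install = 4+4 = 8
ES_Insulation = 17; EF_Insulation = 17+7 = 24
ES_Drywall = 17; EF_Drywall = 17+10 = 27
ES_Painting = max(EF_Foundation=12, EF_HVAC install=8, EF_Insulation=24, EF_Drywall=27) = 27; EF_Painting = 27+10 = 37
Expected project duration μ = 37 days. Critical path: Framing → Electrical rough-in → Plumbing rough-in → Drywall → Painting.

Variance along critical path = 9.000 + 1.778 + 0.111 + 2.778 + 7.111 = 20.778; σ = 4.558 days.
D = μ + z·σ = 37 + 2.326·4.558 = 47.6 days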